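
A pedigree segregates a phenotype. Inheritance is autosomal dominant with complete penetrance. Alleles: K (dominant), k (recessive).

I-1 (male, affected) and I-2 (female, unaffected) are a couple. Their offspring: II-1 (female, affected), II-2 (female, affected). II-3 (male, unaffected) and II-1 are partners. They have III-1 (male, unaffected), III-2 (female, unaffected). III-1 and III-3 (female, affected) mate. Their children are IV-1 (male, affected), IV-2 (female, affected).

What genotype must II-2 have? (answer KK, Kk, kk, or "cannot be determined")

Kk

From phenotype alone, II-2 is KK or Kk.
II-2 is affected so carries K and received k from I-2 (kk), so II-2 is Kk.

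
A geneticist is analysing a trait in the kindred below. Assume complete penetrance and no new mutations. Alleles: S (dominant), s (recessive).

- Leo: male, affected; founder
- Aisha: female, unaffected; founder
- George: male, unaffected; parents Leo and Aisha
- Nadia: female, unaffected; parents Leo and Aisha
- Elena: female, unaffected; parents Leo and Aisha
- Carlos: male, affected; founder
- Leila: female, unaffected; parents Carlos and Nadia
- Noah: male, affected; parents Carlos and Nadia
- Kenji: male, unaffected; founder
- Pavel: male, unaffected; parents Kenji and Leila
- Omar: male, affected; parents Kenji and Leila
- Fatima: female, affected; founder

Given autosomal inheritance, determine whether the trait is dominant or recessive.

Kenji and Leila are both unaffected yet have an affected child Omar. Under dominance, an affected child requires at least one affected parent, so the trait cannot be dominant.

recessive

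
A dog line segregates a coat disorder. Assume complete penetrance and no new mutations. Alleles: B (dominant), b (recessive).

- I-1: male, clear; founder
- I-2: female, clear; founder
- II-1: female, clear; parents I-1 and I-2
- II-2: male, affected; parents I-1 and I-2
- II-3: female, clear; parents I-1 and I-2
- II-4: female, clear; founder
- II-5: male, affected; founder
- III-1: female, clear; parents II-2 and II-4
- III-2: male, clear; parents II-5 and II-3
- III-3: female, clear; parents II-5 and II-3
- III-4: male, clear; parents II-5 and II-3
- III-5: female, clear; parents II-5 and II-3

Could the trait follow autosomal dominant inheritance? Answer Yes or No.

Under autosomal dominant, II-2 (affected, male) cannot arise from I-1 (clear) × I-2 (clear).

No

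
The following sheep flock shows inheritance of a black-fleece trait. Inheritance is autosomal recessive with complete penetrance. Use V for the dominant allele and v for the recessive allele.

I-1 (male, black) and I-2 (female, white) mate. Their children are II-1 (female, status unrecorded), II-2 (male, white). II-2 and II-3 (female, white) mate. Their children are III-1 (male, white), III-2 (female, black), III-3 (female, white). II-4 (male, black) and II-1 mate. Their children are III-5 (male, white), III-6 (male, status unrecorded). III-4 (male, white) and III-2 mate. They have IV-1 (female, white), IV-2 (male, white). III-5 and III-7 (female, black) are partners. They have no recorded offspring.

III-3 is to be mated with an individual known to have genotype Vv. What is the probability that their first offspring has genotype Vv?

1/2

II-2 is white so carries V and received v from I-1 (vv), so II-2 is Vv.
II-3 is white so carries V and passed v to III-2 (vv), so II-3 is Vv.
III-3 is a white offspring of II-2 (Vv) × II-3 (Vv), whose cross gives 1/4 VV : 1/2 Vv : 1/4 vv; conditioning on being white, III-3 is VV with probability 1/3, Vv with probability 2/3.
Summing over parental genotype combinations, P(offspring has genotype Vv) = 1/3·1/2 + 2/3·1/2 = 1/2.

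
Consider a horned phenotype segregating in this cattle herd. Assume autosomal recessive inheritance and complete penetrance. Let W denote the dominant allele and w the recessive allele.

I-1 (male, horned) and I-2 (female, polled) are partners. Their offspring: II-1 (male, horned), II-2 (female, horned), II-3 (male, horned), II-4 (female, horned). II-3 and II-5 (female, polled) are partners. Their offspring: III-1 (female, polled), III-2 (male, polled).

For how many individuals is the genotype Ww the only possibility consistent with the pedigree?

3

Obligate heterozygotes: I-2 is polled so carries W and passed w to II-1 (ww), so I-2 is Ww; III-1 is polled so carries W and received w from II-3 (ww), so III-1 is Ww; III-2 is polled so carries W and received w from II-3 (ww), so III-2 is Ww.
Every other individual is either homozygous by phenotype or has at least one consistent homozygous assignment, so the count is 3.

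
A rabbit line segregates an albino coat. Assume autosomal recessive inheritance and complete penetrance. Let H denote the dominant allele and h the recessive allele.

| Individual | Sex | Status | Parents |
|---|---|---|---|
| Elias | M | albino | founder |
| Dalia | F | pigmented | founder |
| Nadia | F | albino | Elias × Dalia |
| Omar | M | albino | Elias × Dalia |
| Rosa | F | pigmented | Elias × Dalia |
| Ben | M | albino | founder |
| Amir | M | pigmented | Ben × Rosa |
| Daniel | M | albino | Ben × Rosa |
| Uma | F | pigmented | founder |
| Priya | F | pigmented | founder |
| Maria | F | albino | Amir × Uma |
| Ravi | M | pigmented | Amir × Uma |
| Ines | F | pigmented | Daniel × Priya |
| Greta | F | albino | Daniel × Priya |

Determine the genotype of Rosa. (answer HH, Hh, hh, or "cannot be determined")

From phenotype alone, Rosa is HH or Hh.
Rosa is pigmented so carries H and received h from Elias (hh), so Rosa is Hh.

Hh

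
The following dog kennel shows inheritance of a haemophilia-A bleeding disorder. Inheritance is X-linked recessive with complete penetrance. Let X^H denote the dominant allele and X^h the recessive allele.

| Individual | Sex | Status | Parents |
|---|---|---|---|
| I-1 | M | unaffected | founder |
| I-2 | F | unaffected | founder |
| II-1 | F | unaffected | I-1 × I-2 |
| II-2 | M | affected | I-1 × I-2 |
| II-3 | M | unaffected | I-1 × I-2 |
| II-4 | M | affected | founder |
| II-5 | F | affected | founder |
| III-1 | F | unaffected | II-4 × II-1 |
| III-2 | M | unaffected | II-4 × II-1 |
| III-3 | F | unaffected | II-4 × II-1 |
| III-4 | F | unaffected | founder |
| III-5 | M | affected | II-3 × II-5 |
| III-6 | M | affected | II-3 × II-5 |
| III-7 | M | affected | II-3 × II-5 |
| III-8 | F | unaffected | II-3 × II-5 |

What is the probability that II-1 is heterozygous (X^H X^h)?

I-1 is unaffected, so I-1 is X^H Y.
I-2 is unaffected so carries H and passed h to II-2 (X^h Y), so I-2 is X^H X^h.
Their cross gives offspring ratios 1/2 X^H X^H : 1/2 X^H X^h. Conditioning on II-1 being unaffected, P(X^H X^h) = 1/2 / 1 = 1/2 before taking II-1's own offspring into account.
II-4 is affected, so II-4 is X^h Y.
Now use II-1's offspring. Probability of each recorded status — unaffected daughter III-1: 1/2 if II-1 is X^H X^h, 1 if X^H X^H; unaffected son III-2: 1/2 if II-1 is X^H X^h, 1 if X^H X^H; unaffected daughter III-3: 1/2 if II-1 is X^H X^h, 1 if X^H X^H.
Bayes: P(X^H X^h) = 1/2·1/8 / (1/2·1/8 + 1/2·1) = 1/9.

1/9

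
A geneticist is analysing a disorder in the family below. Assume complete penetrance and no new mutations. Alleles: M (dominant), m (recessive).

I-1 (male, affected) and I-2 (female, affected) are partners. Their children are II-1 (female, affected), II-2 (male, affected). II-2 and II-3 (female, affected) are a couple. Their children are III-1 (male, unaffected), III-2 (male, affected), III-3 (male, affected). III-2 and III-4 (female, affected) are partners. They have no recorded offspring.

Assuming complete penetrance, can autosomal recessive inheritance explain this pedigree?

Under autosomal recessive, III-1 (unaffected, male) cannot arise from II-2 (affected) × II-3 (affected).

No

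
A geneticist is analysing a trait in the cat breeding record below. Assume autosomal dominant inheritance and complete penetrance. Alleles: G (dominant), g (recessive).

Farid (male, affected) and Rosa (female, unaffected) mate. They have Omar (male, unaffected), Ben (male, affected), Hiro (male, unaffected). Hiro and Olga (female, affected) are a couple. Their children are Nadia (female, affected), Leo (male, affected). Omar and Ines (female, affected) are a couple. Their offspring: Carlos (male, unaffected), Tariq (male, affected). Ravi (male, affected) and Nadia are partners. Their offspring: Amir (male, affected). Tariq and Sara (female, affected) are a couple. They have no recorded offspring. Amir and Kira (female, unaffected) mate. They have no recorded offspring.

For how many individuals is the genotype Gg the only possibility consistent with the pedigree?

6

Obligate heterozygotes: Farid is affected so carries G and passed g to Omar (gg), so Farid is Gg; Ben is affected so carries G and received g from Rosa (gg), so Ben is Gg; Ines is affected so carries G and passed g to Carlos (gg), so Ines is Gg; Nadia is affected so carries G and received g from Hiro (gg), so Nadia is Gg; Leo is affected so carries G and received g from Hiro (gg), so Leo is Gg; Tariq is affected so carries G and received g from Omar (gg), so Tariq is Gg.
Every other individual is either homozygous by phenotype or has at least one consistent homozygous assignment, so the count is 6.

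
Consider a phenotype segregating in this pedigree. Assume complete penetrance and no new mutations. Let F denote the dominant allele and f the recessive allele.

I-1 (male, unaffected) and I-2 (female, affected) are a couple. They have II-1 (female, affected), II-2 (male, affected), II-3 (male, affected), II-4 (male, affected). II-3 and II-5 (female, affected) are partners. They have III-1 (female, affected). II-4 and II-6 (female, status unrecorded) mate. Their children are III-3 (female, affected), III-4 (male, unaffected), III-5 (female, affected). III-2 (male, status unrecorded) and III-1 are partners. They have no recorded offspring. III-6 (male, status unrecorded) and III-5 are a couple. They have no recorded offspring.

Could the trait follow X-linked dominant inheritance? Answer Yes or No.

Yes

A consistent assignment under X-linked dominant exists: I-1 X^f Y, I-2 X^F X^F, II-1 X^F X^f, II-2 X^F Y, II-3 X^F Y, II-4 X^F Y, II-5 X^F X^F, II-6 X^F X^f, III-1 X^F X^F, III-2 X^F Y, III-3 X^F X^F, III-4 X^f Y, III-5 X^F X^F, III-6 X^F Y.
In this assignment every recorded phenotype matches its genotype and every non-founder's genotype is obtainable from its parents' genotypes, so the pedigree is consistent.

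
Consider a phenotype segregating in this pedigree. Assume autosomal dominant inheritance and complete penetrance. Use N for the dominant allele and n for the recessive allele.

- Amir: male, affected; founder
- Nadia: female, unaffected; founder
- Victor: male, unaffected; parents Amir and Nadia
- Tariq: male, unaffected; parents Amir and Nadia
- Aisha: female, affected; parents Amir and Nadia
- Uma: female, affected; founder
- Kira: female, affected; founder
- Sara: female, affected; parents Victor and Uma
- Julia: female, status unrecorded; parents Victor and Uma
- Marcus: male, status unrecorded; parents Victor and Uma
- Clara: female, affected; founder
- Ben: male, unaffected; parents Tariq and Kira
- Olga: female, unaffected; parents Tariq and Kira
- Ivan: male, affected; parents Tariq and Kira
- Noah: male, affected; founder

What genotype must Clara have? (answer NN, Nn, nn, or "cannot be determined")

Clara's phenotype allows NN or Nn, and no parent or child forces a single allele at both positions; consistent genotype assignments exist with Clara as NN or Nn.

cannot be determined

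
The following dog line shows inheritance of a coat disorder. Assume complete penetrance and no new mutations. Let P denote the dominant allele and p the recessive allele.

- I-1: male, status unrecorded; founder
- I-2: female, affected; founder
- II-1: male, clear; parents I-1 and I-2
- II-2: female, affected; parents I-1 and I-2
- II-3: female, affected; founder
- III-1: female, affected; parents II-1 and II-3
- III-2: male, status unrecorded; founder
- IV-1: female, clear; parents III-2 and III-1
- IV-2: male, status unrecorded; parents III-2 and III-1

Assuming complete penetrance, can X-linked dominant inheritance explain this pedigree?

Yes

A consistent assignment under X-linked dominant exists: I-1 X^P Y, I-2 X^P X^p, II-1 X^p Y, II-2 X^P X^P, II-3 X^P X^P, III-1 X^P X^p, III-2 X^p Y, IV-1 X^p X^p, IV-2 X^P Y.
In this assignment every recorded phenotype matches its genotype and every non-founder's genotype is obtainable from its parents' genotypes, so the pedigree is consistent.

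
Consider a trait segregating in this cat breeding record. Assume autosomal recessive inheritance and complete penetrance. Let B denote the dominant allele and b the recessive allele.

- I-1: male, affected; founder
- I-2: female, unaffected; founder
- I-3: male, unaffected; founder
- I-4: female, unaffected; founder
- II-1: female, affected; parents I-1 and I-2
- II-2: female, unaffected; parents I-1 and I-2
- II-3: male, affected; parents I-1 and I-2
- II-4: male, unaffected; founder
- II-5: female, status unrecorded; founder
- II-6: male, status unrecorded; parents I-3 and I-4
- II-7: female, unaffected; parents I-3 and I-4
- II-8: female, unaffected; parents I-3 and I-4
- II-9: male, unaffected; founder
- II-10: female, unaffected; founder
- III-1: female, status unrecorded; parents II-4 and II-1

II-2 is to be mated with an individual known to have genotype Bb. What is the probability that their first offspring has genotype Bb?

II-2 is unaffected so carries B and received b from I-1 (bb), so II-2 is Bb.
The cross gives 1/4 BB : 1/2 Bb : 1/4 bb, so P(offspring has genotype Bb) = 1/2.

1/2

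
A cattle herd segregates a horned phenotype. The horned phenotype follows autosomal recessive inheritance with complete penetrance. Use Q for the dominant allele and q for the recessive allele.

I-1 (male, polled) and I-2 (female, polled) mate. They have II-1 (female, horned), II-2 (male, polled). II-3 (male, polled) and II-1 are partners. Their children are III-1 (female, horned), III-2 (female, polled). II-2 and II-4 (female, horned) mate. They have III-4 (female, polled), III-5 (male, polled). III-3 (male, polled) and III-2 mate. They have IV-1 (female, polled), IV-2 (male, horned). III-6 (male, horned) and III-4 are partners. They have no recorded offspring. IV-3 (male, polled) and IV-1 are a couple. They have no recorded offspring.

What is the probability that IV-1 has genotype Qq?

III-3 is polled so carries Q and passed q to IV-2 (qq), so III-3 is Qq.
III-2 is polled so carries Q and received q from II-1 (qq), so III-2 is Qq.
Their cross gives offspring ratios 1/4 QQ : 1/2 Qq : 1/4 qq. Conditioning on IV-1 being polled, P(Qq) = 1/2 / 3/4 = 2/3.

2/3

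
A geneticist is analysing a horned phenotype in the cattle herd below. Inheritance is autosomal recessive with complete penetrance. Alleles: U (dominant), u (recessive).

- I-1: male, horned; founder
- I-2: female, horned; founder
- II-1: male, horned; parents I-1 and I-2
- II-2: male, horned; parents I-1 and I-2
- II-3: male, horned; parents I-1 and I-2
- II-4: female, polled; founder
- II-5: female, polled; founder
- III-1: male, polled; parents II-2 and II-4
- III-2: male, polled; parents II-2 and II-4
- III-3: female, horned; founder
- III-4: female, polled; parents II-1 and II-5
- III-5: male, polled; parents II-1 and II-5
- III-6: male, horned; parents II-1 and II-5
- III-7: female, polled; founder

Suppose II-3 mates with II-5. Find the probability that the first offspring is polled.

II-3 is horned, so II-3 is uu.
II-5 is polled so carries U and passed u to III-6 (uu), so II-5 is Uu.
The cross gives 1/2 Uu : 1/2 uu, so P(offspring is polled) = 1/2.

1/2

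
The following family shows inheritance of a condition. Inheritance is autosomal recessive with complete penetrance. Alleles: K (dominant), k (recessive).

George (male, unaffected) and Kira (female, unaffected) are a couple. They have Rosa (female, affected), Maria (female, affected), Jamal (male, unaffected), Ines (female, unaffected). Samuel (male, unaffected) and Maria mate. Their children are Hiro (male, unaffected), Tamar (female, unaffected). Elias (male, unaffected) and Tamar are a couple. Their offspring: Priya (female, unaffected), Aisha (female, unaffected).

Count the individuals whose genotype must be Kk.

4

Obligate heterozygotes: George is unaffected so carries K and passed k to Rosa (kk), so George is Kk; Kira is unaffected so carries K and passed k to Rosa (kk), so Kira is Kk; Hiro is unaffected so carries K and received k from Maria (kk), so Hiro is Kk; Tamar is unaffected so carries K and received k from Maria (kk), so Tamar is Kk.
Every other individual is either homozygous by phenotype or has at least one consistent homozygous assignment, so the count is 4.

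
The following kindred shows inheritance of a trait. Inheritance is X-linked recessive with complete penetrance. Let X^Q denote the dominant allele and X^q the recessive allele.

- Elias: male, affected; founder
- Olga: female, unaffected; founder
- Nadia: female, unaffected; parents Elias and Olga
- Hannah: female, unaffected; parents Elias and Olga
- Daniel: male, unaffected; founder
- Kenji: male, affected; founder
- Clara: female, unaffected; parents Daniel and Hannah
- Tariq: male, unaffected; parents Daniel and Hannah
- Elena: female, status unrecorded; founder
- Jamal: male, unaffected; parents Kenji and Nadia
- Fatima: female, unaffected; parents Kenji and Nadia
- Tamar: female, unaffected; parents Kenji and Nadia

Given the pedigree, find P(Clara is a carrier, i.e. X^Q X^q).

1/2

Daniel is unaffected, so Daniel is X^Q Y.
Hannah is unaffected so carries Q and received q from Elias (X^q Y), so Hannah is X^Q X^q.
Their cross gives offspring ratios 1/2 X^Q X^Q : 1/2 X^Q X^q. Conditioning on Clara being unaffected, P(X^Q X^q) = 1/2 / 1 = 1/2.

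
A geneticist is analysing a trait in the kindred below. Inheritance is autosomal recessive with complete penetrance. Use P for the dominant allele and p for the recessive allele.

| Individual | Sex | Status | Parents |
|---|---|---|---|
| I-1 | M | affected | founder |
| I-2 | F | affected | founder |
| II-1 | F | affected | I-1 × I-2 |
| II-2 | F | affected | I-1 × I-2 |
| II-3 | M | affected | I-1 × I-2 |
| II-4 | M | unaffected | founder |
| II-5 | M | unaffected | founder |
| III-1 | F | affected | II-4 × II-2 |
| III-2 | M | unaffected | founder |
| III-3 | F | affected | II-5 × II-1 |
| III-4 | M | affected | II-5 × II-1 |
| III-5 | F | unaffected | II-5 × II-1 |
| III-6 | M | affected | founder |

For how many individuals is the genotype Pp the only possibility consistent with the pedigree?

Obligate heterozygotes: II-4 is unaffected so carries P and passed p to III-1 (pp), so II-4 is Pp; II-5 is unaffected so carries P and passed p to III-3 (pp), so II-5 is Pp; III-5 is unaffected so carries P and received p from II-1 (pp), so III-5 is Pp.
Every other individual is either homozygous by phenotype or has at least one consistent homozygous assignment, so the count is 3.

3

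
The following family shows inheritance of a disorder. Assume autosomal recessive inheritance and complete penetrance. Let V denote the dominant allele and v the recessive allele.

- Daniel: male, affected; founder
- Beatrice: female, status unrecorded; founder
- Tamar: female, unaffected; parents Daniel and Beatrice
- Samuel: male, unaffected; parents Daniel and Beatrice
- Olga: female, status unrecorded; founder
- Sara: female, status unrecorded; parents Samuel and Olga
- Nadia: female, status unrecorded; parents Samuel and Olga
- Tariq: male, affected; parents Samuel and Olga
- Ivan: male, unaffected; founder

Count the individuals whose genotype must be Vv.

2

Obligate heterozygotes: Tamar is unaffected so carries V and received v from Daniel (vv), so Tamar is Vv; Samuel is unaffected so carries V and received v from Daniel (vv), so Samuel is Vv.
Every other individual is either homozygous by phenotype or has at least one consistent homozygous assignment, so the count is 2.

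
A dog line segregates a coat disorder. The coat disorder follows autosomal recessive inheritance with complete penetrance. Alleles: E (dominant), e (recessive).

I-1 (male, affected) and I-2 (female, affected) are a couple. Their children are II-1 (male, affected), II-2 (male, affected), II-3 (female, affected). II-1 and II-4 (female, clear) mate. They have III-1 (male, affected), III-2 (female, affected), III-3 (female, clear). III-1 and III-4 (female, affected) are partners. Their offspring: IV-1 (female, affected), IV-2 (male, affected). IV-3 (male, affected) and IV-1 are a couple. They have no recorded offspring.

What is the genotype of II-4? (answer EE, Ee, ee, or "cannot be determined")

From phenotype alone, II-4 is EE or Ee.
II-4 is clear so carries E and passed e to III-1 (ee), so II-4 is Ee.

Ee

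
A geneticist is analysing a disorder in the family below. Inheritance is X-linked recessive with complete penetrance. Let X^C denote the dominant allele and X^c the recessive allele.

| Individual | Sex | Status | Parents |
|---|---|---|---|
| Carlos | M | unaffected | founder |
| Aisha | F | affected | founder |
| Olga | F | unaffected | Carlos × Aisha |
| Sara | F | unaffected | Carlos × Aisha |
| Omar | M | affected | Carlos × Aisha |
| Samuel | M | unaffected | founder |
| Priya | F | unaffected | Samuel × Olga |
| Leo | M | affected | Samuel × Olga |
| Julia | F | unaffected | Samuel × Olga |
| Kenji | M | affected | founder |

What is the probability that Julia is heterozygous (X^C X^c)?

1/2

Samuel is unaffected, so Samuel is X^C Y.
Olga is unaffected so carries C and received c from Aisha (X^c X^c), so Olga is X^C X^c.
Their cross gives offspring ratios 1/2 X^C X^C : 1/2 X^C X^c. Conditioning on Julia being unaffected, P(X^C X^c) = 1/2 / 1 = 1/2.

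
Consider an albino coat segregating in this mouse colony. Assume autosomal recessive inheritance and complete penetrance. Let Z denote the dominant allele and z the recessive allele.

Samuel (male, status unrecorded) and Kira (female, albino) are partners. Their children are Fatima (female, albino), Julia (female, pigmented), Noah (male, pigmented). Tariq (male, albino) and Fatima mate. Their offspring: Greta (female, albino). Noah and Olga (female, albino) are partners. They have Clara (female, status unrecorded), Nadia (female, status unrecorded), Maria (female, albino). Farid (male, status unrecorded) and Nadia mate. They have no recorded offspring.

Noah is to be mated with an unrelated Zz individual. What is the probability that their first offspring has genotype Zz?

Noah is pigmented so carries Z and received z from Kira (zz), so Noah is Zz.
The cross gives 1/4 ZZ : 1/2 Zz : 1/4 zz, so P(offspring has genotype Zz) = 1/2.

1/2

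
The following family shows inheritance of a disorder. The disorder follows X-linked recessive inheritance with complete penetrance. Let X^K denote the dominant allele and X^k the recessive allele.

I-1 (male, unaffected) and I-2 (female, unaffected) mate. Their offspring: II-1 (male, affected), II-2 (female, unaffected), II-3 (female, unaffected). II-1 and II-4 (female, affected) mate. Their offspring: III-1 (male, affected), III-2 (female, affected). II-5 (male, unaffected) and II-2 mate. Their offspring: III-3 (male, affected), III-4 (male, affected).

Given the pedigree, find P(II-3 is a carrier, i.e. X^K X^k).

I-1 is unaffected, so I-1 is X^K Y.
I-2 is unaffected so carries K and passed k to II-1 (X^k Y), so I-2 is X^K X^k.
Their cross gives offspring ratios 1/2 X^K X^K : 1/2 X^K X^k. Conditioning on II-3 being unaffected, P(X^K X^k) = 1/2 / 1 = 1/2.

1/2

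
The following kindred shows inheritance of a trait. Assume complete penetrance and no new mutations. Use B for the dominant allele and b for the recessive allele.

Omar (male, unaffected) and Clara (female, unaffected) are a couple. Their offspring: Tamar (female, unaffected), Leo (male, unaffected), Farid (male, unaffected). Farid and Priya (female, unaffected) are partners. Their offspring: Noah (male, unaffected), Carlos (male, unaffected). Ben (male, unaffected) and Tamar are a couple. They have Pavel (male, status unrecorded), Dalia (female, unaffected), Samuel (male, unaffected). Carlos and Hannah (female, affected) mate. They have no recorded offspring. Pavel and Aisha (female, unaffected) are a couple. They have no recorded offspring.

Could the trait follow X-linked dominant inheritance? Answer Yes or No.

A consistent assignment under X-linked dominant exists: Omar X^b Y, Clara X^b X^b, Tamar X^b X^b, Leo X^b Y, Farid X^b Y, Priya X^b X^b, Ben X^b Y, Noah X^b Y, Carlos X^b Y, Hannah X^B X^B, Pavel X^b Y, Dalia X^b X^b, Samuel X^b Y, Aisha X^b X^b.
In this assignment every recorded phenotype matches its genotype and every non-founder's genotype is obtainable from its parents' genotypes, so the pedigree is consistent.

Yes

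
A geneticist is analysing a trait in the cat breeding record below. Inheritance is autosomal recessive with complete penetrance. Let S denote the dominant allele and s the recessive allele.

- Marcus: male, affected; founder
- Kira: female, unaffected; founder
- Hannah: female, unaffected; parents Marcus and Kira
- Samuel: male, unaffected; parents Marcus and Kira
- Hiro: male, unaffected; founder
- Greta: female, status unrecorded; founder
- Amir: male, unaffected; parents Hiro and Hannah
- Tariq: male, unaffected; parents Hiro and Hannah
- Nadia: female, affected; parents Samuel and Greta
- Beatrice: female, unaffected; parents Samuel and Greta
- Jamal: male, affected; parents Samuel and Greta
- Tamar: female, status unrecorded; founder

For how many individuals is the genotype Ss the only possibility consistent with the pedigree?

2

Obligate heterozygotes: Hannah is unaffected so carries S and received s from Marcus (ss), so Hannah is Ss; Samuel is unaffected so carries S and received s from Marcus (ss), so Samuel is Ss.
Every other individual is either homozygous by phenotype or has at least one consistent homozygous assignment, so the count is 2.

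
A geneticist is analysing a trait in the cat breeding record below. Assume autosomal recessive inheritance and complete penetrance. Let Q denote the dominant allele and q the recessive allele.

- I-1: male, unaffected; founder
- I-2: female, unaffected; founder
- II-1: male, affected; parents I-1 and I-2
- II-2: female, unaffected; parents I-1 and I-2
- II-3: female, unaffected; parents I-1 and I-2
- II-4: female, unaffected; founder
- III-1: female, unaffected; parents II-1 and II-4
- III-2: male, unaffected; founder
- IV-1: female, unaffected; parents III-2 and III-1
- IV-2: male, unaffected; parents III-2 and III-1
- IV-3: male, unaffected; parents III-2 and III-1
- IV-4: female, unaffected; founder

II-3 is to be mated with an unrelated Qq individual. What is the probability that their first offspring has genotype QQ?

I-1 is unaffected so carries Q and passed q to II-1 (qq), so I-1 is Qq.
I-2 is unaffected so carries Q and passed q to II-1 (qq), so I-2 is Qq.
II-3 is an unaffected offspring of I-1 (Qq) × I-2 (Qq), whose cross gives 1/4 QQ : 1/2 Qq : 1/4 qq; conditioning on being unaffected, II-3 is QQ with probability 1/3, Qq with probability 2/3.
Summing over parental genotype combinations, P(offspring has genotype QQ) = 1/3·1/2 + 2/3·1/4 = 1/3.

1/3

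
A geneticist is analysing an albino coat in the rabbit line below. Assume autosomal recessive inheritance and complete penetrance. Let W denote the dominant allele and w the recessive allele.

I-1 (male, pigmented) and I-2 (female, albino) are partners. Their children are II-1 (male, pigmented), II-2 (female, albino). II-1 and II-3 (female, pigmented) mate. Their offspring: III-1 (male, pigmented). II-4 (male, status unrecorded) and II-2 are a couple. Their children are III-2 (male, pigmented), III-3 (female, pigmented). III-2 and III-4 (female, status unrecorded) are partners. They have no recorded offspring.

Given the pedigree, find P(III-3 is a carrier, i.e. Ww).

1

III-3 is pigmented so carries W and received w from II-2 (ww), so III-3 is Ww, giving P(Ww) = 1.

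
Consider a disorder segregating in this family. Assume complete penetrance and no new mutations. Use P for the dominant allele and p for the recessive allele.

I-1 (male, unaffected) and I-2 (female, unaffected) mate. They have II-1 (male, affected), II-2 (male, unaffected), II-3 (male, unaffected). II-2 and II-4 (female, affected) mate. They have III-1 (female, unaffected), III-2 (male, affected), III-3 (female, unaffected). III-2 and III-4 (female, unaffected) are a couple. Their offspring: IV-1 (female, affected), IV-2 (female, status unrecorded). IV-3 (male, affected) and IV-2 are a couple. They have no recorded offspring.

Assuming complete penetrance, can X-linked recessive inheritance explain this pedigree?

A consistent assignment under X-linked recessive exists: I-1 X^P Y, I-2 X^P X^p, II-1 X^p Y, II-2 X^P Y, II-3 X^P Y, II-4 X^p X^p, III-1 X^P X^p, III-2 X^p Y, III-3 X^P X^p, III-4 X^P X^p, IV-1 X^p X^p, IV-2 X^P X^p, IV-3 X^p Y.
In this assignment every recorded phenotype matches its genotype and every non-founder's genotype is obtainable from its parents' genotypes, so the pedigree is consistent.

Yes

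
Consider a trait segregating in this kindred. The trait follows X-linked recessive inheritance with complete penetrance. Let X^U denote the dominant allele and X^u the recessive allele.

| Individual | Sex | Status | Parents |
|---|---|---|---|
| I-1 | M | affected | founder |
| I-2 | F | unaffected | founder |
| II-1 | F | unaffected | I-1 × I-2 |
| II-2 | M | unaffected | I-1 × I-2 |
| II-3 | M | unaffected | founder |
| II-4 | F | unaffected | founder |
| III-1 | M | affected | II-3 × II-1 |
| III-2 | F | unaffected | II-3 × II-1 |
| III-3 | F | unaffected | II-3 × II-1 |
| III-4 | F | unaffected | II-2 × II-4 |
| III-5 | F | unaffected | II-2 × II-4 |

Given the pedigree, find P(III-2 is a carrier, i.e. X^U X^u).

1/2

II-3 is unaffected, so II-3 is X^U Y.
II-1 is unaffected so carries U and received u from I-1 (X^u Y), so II-1 is X^U X^u.
Their cross gives offspring ratios 1/2 X^U X^U : 1/2 X^U X^u. Conditioning on III-2 being unaffected, P(X^U X^u) = 1/2 / 1 = 1/2.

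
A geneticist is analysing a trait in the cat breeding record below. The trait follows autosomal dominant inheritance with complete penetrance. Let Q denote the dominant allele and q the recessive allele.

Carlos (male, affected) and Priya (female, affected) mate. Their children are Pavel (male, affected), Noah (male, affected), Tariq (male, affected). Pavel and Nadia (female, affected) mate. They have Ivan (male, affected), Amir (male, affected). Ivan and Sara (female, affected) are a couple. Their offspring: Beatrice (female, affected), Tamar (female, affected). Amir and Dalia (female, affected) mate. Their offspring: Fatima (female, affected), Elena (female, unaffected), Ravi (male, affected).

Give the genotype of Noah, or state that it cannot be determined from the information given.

cannot be determined

Noah's phenotype allows QQ or Qq, and no parent or child forces a single allele at both positions; consistent genotype assignments exist with Noah as QQ or Qq.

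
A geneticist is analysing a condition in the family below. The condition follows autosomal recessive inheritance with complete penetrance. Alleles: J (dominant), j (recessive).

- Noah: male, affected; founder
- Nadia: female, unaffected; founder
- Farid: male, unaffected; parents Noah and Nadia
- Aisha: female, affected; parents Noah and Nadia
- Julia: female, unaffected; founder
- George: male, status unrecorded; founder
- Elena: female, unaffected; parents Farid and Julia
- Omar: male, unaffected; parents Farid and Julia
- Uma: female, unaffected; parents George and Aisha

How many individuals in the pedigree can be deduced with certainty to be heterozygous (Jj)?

3

Obligate heterozygotes: Nadia is unaffected so carries J and passed j to Aisha (jj), so Nadia is Jj; Farid is unaffected so carries J and received j from Noah (jj), so Farid is Jj; Uma is unaffected so carries J and received j from Aisha (jj), so Uma is Jj.
Every other individual is either homozygous by phenotype or has at least one consistent homozygous assignment, so the count is 3.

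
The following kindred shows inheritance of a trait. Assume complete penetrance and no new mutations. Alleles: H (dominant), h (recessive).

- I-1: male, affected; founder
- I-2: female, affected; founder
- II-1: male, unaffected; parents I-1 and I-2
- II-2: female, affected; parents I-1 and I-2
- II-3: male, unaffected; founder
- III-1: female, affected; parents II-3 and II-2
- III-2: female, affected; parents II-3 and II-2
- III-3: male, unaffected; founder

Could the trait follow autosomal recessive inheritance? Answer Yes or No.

Under autosomal recessive, II-1 (unaffected, male) cannot arise from I-1 (affected) × I-2 (affected).

No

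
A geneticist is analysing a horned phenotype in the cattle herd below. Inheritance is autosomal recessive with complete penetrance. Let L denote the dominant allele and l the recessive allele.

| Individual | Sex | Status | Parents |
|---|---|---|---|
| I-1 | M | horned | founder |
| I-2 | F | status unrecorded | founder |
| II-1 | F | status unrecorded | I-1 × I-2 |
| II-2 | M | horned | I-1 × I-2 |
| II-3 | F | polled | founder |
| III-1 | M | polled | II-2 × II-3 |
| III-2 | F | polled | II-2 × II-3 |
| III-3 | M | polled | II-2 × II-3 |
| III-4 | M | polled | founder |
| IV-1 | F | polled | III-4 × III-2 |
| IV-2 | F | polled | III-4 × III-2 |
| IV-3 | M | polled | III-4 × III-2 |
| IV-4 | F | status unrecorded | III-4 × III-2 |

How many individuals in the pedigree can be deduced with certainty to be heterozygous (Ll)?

Obligate heterozygotes: III-1 is polled so carries L and received l from II-2 (ll), so III-1 is Ll; III-2 is polled so carries L and received l from II-2 (ll), so III-2 is Ll; III-3 is polled so carries L and received l from II-2 (ll), so III-3 is Ll.
Every other individual is either homozygous by phenotype or has at least one consistent homozygous assignment, so the count is 3.

3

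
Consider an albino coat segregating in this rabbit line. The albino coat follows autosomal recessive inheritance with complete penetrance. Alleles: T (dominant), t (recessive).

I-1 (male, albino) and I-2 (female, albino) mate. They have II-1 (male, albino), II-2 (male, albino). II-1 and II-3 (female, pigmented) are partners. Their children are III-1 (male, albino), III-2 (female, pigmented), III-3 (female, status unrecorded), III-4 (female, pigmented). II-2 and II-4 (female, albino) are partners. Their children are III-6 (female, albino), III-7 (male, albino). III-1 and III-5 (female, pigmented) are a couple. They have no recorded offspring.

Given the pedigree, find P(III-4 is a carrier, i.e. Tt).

1

III-4 is pigmented so carries T and received t from II-1 (tt), so III-4 is Tt, giving P(Tt) = 1.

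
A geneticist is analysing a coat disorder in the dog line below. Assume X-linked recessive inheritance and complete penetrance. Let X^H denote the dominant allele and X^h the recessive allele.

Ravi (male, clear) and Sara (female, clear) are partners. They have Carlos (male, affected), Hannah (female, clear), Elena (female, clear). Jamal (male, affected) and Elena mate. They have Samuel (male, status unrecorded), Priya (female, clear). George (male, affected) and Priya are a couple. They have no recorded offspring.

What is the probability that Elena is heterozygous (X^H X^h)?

Ravi is clear, so Ravi is X^H Y.
Sara is clear so carries H and passed h to Carlos (X^h Y), so Sara is X^H X^h.
Their cross gives offspring ratios 1/2 X^H X^H : 1/2 X^H X^h. Conditioning on Elena being clear, P(X^H X^h) = 1/2 / 1 = 1/2 before taking Elena's own offspring into account.
Jamal is affected, so Jamal is X^h Y.
Now use Elena's offspring. Probability of each recorded status — clear daughter Priya: 1/2 if Elena is X^H X^h, 1 if X^H X^H. (Samuel: equally likely either way, so uninformative.)
Bayes: P(X^H X^h) = 1/2·1/2 / (1/2·1/2 + 1/2·1) = 1/3.

1/3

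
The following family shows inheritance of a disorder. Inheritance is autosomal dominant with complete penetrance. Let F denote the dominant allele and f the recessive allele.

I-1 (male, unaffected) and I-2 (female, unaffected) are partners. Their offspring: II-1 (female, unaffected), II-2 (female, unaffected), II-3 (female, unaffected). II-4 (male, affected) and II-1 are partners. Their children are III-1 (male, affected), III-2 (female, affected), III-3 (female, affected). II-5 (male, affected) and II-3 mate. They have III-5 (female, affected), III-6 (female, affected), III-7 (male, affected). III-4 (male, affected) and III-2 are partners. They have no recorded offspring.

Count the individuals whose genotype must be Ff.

6

Obligate heterozygotes: III-1 is affected so carries F and received f from II-1 (ff), so III-1 is Ff; III-2 is affected so carries F and received f from II-1 (ff), so III-2 is Ff; III-3 is affected so carries F and received f from II-1 (ff), so III-3 is Ff; III-5 is affected so carries F and received f from II-3 (ff), so III-5 is Ff; III-6 is affected so carries F and received f from II-3 (ff), so III-6 is Ff; III-7 is affected so carries F and received f from II-3 (ff), so III-7 is Ff.
Every other individual is either homozygous by phenotype or has at least one consistent homozygous assignment, so the count is 6.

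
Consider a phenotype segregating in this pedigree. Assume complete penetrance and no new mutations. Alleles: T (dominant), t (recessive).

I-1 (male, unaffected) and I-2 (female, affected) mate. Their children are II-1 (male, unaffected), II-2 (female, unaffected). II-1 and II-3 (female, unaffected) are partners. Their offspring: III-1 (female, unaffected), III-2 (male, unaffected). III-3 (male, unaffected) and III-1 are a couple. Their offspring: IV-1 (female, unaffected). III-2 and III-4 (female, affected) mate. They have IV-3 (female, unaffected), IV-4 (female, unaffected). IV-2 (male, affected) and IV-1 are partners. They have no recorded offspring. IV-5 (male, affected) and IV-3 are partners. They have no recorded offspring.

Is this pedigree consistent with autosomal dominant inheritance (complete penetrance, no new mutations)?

Yes

A consistent assignment under autosomal dominant exists: I-1 tt, I-2 Tt, II-1 tt, II-2 tt, II-3 tt, III-1 tt, III-2 tt, III-3 tt, III-4 Tt, IV-1 tt, IV-2 TT, IV-3 tt, IV-4 tt, IV-5 TT.
In this assignment every recorded phenotype matches its genotype and every non-founder's genotype is obtainable from its parents' genotypes, so the pedigree is consistent.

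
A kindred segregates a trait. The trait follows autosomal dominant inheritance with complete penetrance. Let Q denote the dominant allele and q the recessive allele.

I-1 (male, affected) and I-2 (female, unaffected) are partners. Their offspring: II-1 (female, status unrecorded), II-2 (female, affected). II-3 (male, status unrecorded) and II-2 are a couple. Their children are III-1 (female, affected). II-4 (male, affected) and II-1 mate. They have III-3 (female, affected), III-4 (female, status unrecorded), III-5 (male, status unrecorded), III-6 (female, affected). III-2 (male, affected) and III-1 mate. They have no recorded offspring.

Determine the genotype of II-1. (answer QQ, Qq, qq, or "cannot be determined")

cannot be determined

II-1's phenotype is unrecorded, and no parent or child forces a single allele at both positions; consistent genotype assignments exist with II-1 as Qq or qq.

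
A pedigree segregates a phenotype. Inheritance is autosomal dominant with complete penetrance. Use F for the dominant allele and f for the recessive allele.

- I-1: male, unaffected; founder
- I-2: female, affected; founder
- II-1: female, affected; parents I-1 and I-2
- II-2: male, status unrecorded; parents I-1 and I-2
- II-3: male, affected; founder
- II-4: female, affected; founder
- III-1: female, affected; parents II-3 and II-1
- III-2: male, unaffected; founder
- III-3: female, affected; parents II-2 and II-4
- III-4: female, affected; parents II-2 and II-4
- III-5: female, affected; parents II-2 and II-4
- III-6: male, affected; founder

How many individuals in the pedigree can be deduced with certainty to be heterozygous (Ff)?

Obligate heterozygotes: II-1 is affected so carries F and received f from I-1 (ff), so II-1 is Ff.
Every other individual is either homozygous by phenotype or has at least one consistent homozygous assignment, so the count is 1.

1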